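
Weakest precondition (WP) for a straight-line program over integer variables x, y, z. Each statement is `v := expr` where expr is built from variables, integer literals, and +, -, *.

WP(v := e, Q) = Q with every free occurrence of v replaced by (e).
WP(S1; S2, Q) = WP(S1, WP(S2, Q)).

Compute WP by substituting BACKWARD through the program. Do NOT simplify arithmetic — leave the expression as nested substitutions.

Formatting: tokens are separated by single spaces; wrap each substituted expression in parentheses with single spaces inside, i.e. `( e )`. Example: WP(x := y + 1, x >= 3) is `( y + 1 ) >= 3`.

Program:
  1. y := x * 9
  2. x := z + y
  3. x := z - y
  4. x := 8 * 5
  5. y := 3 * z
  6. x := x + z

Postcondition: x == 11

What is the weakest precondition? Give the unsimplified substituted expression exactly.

Answer: ( ( 8 * 5 ) + z ) == 11

Derivation:
post: x == 11
stmt 6: x := x + z  -- replace 1 occurrence(s) of x with (x + z)
  => ( x + z ) == 11
stmt 5: y := 3 * z  -- replace 0 occurrence(s) of y with (3 * z)
  => ( x + z ) == 11
stmt 4: x := 8 * 5  -- replace 1 occurrence(s) of x with (8 * 5)
  => ( ( 8 * 5 ) + z ) == 11
stmt 3: x := z - y  -- replace 0 occurrence(s) of x with (z - y)
  => ( ( 8 * 5 ) + z ) == 11
stmt 2: x := z + y  -- replace 0 occurrence(s) of x with (z + y)
  => ( ( 8 * 5 ) + z ) == 11
stmt 1: y := x * 9  -- replace 0 occurrence(s) of y with (x * 9)
  => ( ( 8 * 5 ) + z ) == 11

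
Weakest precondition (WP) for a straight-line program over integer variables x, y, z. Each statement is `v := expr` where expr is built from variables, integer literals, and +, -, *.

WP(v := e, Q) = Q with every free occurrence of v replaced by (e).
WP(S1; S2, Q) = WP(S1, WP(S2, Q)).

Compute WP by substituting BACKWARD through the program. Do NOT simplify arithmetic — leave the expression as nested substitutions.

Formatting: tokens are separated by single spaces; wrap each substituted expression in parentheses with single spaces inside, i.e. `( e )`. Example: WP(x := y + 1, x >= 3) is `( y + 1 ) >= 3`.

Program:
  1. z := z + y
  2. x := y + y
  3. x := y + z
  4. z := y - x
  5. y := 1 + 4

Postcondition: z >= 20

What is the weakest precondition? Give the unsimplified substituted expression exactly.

Answer: ( y - ( y + ( z + y ) ) ) >= 20

Derivation:
post: z >= 20
stmt 5: y := 1 + 4  -- replace 0 occurrence(s) of y with (1 + 4)
  => z >= 20
stmt 4: z := y - x  -- replace 1 occurrence(s) of z with (y - x)
  => ( y - x ) >= 20
stmt 3: x := y + z  -- replace 1 occurrence(s) of x with (y + z)
  => ( y - ( y + z ) ) >= 20
stmt 2: x := y + y  -- replace 0 occurrence(s) of x with (y + y)
  => ( y - ( y + z ) ) >= 20
stmt 1: z := z + y  -- replace 1 occurrence(s) of z with (z + y)
  => ( y - ( y + ( z + y ) ) ) >= 20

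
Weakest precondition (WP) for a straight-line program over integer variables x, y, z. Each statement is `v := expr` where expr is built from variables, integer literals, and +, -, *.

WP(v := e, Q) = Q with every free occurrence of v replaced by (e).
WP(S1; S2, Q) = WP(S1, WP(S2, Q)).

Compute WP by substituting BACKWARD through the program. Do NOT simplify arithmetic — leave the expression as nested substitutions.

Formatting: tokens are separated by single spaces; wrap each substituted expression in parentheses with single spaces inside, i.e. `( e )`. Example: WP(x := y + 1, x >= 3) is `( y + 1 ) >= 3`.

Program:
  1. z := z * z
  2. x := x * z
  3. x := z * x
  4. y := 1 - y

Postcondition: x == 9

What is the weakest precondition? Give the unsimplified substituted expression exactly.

post: x == 9
stmt 4: y := 1 - y  -- replace 0 occurrence(s) of y with (1 - y)
  => x == 9
stmt 3: x := z * x  -- replace 1 occurrence(s) of x with (z * x)
  => ( z * x ) == 9
stmt 2: x := x * z  -- replace 1 occurrence(s) of x with (x * z)
  => ( z * ( x * z ) ) == 9
stmt 1: z := z * z  -- replace 2 occurrence(s) of z with (z * z)
  => ( ( z * z ) * ( x * ( z * z ) ) ) == 9

Answer: ( ( z * z ) * ( x * ( z * z ) ) ) == 9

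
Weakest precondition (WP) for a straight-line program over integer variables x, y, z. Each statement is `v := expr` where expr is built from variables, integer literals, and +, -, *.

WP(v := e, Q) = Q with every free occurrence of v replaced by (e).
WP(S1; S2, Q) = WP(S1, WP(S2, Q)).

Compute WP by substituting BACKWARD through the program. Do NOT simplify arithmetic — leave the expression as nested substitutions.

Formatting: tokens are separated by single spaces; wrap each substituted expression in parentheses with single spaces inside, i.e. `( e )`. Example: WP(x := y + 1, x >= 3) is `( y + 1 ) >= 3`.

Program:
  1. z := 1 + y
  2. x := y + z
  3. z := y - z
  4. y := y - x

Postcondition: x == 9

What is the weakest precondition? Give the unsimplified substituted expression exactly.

Answer: ( y + ( 1 + y ) ) == 9

Derivation:
post: x == 9
stmt 4: y := y - x  -- replace 0 occurrence(s) of y with (y - x)
  => x == 9
stmt 3: z := y - z  -- replace 0 occurrence(s) of z with (y - z)
  => x == 9
stmt 2: x := y + z  -- replace 1 occurrence(s) of x with (y + z)
  => ( y + z ) == 9
stmt 1: z := 1 + y  -- replace 1 occurrence(s) of z with (1 + y)
  => ( y + ( 1 + y ) ) == 9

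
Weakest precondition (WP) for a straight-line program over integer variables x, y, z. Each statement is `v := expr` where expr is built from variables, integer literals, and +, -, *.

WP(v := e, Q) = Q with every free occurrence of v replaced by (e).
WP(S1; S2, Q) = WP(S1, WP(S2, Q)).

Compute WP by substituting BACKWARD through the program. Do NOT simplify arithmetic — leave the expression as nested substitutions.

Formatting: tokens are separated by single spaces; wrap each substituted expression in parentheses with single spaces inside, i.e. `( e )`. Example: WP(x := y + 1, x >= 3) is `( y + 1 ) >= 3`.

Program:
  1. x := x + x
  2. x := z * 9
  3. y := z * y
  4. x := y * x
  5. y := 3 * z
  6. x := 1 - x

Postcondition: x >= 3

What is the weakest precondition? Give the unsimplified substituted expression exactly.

Answer: ( 1 - ( ( z * y ) * ( z * 9 ) ) ) >= 3

Derivation:
post: x >= 3
stmt 6: x := 1 - x  -- replace 1 occurrence(s) of x with (1 - x)
  => ( 1 - x ) >= 3
stmt 5: y := 3 * z  -- replace 0 occurrence(s) of y with (3 * z)
  => ( 1 - x ) >= 3
stmt 4: x := y * x  -- replace 1 occurrence(s) of x with (y * x)
  => ( 1 - ( y * x ) ) >= 3
stmt 3: y := z * y  -- replace 1 occurrence(s) of y with (z * y)
  => ( 1 - ( ( z * y ) * x ) ) >= 3
stmt 2: x := z * 9  -- replace 1 occurrence(s) of x with (z * 9)
  => ( 1 - ( ( z * y ) * ( z * 9 ) ) ) >= 3
stmt 1: x := x + x  -- replace 0 occurrence(s) of x with (x + x)
  => ( 1 - ( ( z * y ) * ( z * 9 ) ) ) >= 3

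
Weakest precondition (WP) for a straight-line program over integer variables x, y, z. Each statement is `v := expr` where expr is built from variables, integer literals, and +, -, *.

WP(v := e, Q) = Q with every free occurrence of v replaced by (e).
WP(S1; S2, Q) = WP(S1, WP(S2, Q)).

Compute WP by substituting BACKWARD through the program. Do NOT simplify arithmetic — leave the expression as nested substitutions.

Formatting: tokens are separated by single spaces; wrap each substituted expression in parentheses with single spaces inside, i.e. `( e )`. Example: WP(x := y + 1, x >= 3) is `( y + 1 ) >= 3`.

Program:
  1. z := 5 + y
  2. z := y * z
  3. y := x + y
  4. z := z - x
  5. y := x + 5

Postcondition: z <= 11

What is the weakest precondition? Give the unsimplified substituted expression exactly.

post: z <= 11
stmt 5: y := x + 5  -- replace 0 occurrence(s) of y with (x + 5)
  => z <= 11
stmt 4: z := z - x  -- replace 1 occurrence(s) of z with (z - x)
  => ( z - x ) <= 11
stmt 3: y := x + y  -- replace 0 occurrence(s) of y with (x + y)
  => ( z - x ) <= 11
stmt 2: z := y * z  -- replace 1 occurrence(s) of z with (y * z)
  => ( ( y * z ) - x ) <= 11
stmt 1: z := 5 + y  -- replace 1 occurrence(s) of z with (5 + y)
  => ( ( y * ( 5 + y ) ) - x ) <= 11

Answer: ( ( y * ( 5 + y ) ) - x ) <= 11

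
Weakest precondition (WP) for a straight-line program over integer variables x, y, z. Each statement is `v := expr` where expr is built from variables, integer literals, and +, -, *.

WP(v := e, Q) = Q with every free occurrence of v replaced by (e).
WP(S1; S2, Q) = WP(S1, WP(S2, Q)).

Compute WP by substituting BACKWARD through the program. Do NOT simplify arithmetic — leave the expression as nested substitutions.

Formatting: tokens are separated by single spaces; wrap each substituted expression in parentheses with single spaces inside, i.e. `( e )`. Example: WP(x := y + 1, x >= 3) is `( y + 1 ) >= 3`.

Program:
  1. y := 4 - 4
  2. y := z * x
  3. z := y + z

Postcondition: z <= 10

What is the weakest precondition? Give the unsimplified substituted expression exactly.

Answer: ( ( z * x ) + z ) <= 10

Derivation:
post: z <= 10
stmt 3: z := y + z  -- replace 1 occurrence(s) of z with (y + z)
  => ( y + z ) <= 10
stmt 2: y := z * x  -- replace 1 occurrence(s) of y with (z * x)
  => ( ( z * x ) + z ) <= 10
stmt 1: y := 4 - 4  -- replace 0 occurrence(s) of y with (4 - 4)
  => ( ( z * x ) + z ) <= 10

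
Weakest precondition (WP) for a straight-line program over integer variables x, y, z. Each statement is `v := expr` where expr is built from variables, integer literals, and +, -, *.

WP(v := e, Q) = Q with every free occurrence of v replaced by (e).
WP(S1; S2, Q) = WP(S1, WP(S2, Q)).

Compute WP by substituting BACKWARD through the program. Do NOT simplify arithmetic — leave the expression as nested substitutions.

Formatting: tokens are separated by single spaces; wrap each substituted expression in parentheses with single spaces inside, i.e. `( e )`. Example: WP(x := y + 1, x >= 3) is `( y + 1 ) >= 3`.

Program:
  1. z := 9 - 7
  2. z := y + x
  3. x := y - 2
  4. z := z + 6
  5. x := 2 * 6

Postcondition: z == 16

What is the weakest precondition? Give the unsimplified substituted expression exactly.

post: z == 16
stmt 5: x := 2 * 6  -- replace 0 occurrence(s) of x with (2 * 6)
  => z == 16
stmt 4: z := z + 6  -- replace 1 occurrence(s) of z with (z + 6)
  => ( z + 6 ) == 16
stmt 3: x := y - 2  -- replace 0 occurrence(s) of x with (y - 2)
  => ( z + 6 ) == 16
stmt 2: z := y + x  -- replace 1 occurrence(s) of z with (y + x)
  => ( ( y + x ) + 6 ) == 16
stmt 1: z := 9 - 7  -- replace 0 occurrence(s) of z with (9 - 7)
  => ( ( y + x ) + 6 ) == 16

Answer: ( ( y + x ) + 6 ) == 16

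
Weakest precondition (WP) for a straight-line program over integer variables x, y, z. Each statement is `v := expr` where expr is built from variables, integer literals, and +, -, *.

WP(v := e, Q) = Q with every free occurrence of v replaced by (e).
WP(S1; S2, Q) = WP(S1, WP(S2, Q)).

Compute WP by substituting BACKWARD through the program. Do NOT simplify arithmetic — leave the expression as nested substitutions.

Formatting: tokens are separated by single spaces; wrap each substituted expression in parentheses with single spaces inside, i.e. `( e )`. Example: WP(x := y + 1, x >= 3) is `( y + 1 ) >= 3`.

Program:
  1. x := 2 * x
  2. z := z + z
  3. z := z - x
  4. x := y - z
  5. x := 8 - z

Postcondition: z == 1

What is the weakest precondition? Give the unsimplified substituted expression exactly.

Answer: ( ( z + z ) - ( 2 * x ) ) == 1

Derivation:
post: z == 1
stmt 5: x := 8 - z  -- replace 0 occurrence(s) of x with (8 - z)
  => z == 1
stmt 4: x := y - z  -- replace 0 occurrence(s) of x with (y - z)
  => z == 1
stmt 3: z := z - x  -- replace 1 occurrence(s) of z with (z - x)
  => ( z - x ) == 1
stmt 2: z := z + z  -- replace 1 occurrence(s) of z with (z + z)
  => ( ( z + z ) - x ) == 1
stmt 1: x := 2 * x  -- replace 1 occurrence(s) of x with (2 * x)
  => ( ( z + z ) - ( 2 * x ) ) == 1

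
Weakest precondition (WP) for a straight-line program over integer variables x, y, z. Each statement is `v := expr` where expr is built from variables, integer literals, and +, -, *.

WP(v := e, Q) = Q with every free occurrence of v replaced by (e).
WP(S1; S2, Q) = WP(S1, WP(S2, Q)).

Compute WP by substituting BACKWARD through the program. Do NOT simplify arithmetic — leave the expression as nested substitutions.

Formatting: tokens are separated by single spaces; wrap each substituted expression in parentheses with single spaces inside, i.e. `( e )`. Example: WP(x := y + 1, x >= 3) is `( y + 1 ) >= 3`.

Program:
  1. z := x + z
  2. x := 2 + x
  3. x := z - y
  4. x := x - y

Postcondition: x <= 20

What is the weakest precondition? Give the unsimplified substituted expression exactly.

post: x <= 20
stmt 4: x := x - y  -- replace 1 occurrence(s) of x with (x - y)
  => ( x - y ) <= 20
stmt 3: x := z - y  -- replace 1 occurrence(s) of x with (z - y)
  => ( ( z - y ) - y ) <= 20
stmt 2: x := 2 + x  -- replace 0 occurrence(s) of x with (2 + x)
  => ( ( z - y ) - y ) <= 20
stmt 1: z := x + z  -- replace 1 occurrence(s) of z with (x + z)
  => ( ( ( x + z ) - y ) - y ) <= 20

Answer: ( ( ( x + z ) - y ) - y ) <= 20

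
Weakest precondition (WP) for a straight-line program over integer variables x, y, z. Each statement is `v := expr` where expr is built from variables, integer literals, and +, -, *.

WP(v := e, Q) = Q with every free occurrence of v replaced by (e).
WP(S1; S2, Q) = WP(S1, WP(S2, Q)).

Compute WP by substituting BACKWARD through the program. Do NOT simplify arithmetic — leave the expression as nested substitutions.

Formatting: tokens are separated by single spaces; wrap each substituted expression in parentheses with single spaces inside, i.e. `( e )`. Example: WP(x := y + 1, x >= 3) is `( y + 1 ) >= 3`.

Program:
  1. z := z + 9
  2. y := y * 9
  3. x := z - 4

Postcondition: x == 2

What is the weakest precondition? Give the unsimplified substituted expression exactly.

post: x == 2
stmt 3: x := z - 4  -- replace 1 occurrence(s) of x with (z - 4)
  => ( z - 4 ) == 2
stmt 2: y := y * 9  -- replace 0 occurrence(s) of y with (y * 9)
  => ( z - 4 ) == 2
stmt 1: z := z + 9  -- replace 1 occurrence(s) of z with (z + 9)
  => ( ( z + 9 ) - 4 ) == 2

Answer: ( ( z + 9 ) - 4 ) == 2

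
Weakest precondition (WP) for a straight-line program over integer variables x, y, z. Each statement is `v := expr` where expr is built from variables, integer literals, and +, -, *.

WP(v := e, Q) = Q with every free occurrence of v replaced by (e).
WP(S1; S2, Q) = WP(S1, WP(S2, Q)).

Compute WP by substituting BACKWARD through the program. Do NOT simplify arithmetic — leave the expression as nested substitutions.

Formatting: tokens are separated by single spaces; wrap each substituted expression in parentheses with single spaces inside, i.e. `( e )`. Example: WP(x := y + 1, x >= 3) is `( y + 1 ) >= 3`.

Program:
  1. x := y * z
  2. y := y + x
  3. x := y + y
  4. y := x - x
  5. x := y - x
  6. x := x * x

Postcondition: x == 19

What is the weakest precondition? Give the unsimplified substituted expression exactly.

post: x == 19
stmt 6: x := x * x  -- replace 1 occurrence(s) of x with (x * x)
  => ( x * x ) == 19
stmt 5: x := y - x  -- replace 2 occurrence(s) of x with (y - x)
  => ( ( y - x ) * ( y - x ) ) == 19
stmt 4: y := x - x  -- replace 2 occurrence(s) of y with (x - x)
  => ( ( ( x - x ) - x ) * ( ( x - x ) - x ) ) == 19
stmt 3: x := y + y  -- replace 6 occurrence(s) of x with (y + y)
  => ( ( ( ( y + y ) - ( y + y ) ) - ( y + y ) ) * ( ( ( y + y ) - ( y + y ) ) - ( y + y ) ) ) == 19
stmt 2: y := y + x  -- replace 12 occurrence(s) of y with (y + x)
  => ( ( ( ( ( y + x ) + ( y + x ) ) - ( ( y + x ) + ( y + x ) ) ) - ( ( y + x ) + ( y + x ) ) ) * ( ( ( ( y + x ) + ( y + x ) ) - ( ( y + x ) + ( y + x ) ) ) - ( ( y + x ) + ( y + x ) ) ) ) == 19
stmt 1: x := y * z  -- replace 12 occurrence(s) of x with (y * z)
  => ( ( ( ( ( y + ( y * z ) ) + ( y + ( y * z ) ) ) - ( ( y + ( y * z ) ) + ( y + ( y * z ) ) ) ) - ( ( y + ( y * z ) ) + ( y + ( y * z ) ) ) ) * ( ( ( ( y + ( y * z ) ) + ( y + ( y * z ) ) ) - ( ( y + ( y * z ) ) + ( y + ( y * z ) ) ) ) - ( ( y + ( y * z ) ) + ( y + ( y * z ) ) ) ) ) == 19

Answer: ( ( ( ( ( y + ( y * z ) ) + ( y + ( y * z ) ) ) - ( ( y + ( y * z ) ) + ( y + ( y * z ) ) ) ) - ( ( y + ( y * z ) ) + ( y + ( y * z ) ) ) ) * ( ( ( ( y + ( y * z ) ) + ( y + ( y * z ) ) ) - ( ( y + ( y * z ) ) + ( y + ( y * z ) ) ) ) - ( ( y + ( y * z ) ) + ( y + ( y * z ) ) ) ) ) == 19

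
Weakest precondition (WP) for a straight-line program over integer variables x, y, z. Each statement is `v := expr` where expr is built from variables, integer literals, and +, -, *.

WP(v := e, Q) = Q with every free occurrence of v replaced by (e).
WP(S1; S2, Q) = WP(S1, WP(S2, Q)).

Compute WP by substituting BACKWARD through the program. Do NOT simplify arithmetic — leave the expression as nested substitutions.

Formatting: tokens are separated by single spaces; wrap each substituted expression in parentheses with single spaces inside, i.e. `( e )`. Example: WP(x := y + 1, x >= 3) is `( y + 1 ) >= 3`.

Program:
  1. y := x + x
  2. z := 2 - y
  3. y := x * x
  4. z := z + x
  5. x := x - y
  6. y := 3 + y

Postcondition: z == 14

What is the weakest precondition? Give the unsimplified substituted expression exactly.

post: z == 14
stmt 6: y := 3 + y  -- replace 0 occurrence(s) of y with (3 + y)
  => z == 14
stmt 5: x := x - y  -- replace 0 occurrence(s) of x with (x - y)
  => z == 14
stmt 4: z := z + x  -- replace 1 occurrence(s) of z with (z + x)
  => ( z + x ) == 14
stmt 3: y := x * x  -- replace 0 occurrence(s) of y with (x * x)
  => ( z + x ) == 14
stmt 2: z := 2 - y  -- replace 1 occurrence(s) of z with (2 - y)
  => ( ( 2 - y ) + x ) == 14
stmt 1: y := x + x  -- replace 1 occurrence(s) of y with (x + x)
  => ( ( 2 - ( x + x ) ) + x ) == 14

Answer: ( ( 2 - ( x + x ) ) + x ) == 14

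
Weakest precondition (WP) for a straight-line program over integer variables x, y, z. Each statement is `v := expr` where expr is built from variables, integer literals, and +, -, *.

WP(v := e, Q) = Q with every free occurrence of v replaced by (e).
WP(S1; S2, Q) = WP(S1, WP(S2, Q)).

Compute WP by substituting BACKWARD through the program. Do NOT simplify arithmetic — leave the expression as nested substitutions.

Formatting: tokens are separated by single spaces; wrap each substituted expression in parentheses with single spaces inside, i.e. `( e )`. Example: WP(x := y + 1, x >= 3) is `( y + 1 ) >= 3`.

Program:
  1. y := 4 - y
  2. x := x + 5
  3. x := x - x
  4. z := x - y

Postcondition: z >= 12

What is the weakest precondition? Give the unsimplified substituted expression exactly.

Answer: ( ( ( x + 5 ) - ( x + 5 ) ) - ( 4 - y ) ) >= 12

Derivation:
post: z >= 12
stmt 4: z := x - y  -- replace 1 occurrence(s) of z with (x - y)
  => ( x - y ) >= 12
stmt 3: x := x - x  -- replace 1 occurrence(s) of x with (x - x)
  => ( ( x - x ) - y ) >= 12
stmt 2: x := x + 5  -- replace 2 occurrence(s) of x with (x + 5)
  => ( ( ( x + 5 ) - ( x + 5 ) ) - y ) >= 12
stmt 1: y := 4 - y  -- replace 1 occurrence(s) of y with (4 - y)
  => ( ( ( x + 5 ) - ( x + 5 ) ) - ( 4 - y ) ) >= 12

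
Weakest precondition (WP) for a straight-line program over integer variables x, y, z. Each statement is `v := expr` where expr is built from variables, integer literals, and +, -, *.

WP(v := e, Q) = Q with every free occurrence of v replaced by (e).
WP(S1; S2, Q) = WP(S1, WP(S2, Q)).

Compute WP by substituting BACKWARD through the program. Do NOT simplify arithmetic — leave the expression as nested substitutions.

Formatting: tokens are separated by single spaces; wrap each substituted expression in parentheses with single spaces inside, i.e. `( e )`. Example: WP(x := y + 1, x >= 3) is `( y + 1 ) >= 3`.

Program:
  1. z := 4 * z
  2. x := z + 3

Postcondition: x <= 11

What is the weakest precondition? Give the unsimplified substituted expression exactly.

Answer: ( ( 4 * z ) + 3 ) <= 11

Derivation:
post: x <= 11
stmt 2: x := z + 3  -- replace 1 occurrence(s) of x with (z + 3)
  => ( z + 3 ) <= 11
stmt 1: z := 4 * z  -- replace 1 occurrence(s) of z with (4 * z)
  => ( ( 4 * z ) + 3 ) <= 11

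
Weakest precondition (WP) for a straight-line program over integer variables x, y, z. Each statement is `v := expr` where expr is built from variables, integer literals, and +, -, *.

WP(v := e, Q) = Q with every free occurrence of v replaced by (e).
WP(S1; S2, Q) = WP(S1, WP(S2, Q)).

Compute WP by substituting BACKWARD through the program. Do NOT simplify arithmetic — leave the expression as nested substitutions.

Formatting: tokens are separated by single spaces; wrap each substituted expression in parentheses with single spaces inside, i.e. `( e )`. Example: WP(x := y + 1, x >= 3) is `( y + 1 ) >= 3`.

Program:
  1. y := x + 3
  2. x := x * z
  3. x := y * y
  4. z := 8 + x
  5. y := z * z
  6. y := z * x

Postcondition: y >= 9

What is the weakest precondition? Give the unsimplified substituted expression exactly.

post: y >= 9
stmt 6: y := z * x  -- replace 1 occurrence(s) of y with (z * x)
  => ( z * x ) >= 9
stmt 5: y := z * z  -- replace 0 occurrence(s) of y with (z * z)
  => ( z * x ) >= 9
stmt 4: z := 8 + x  -- replace 1 occurrence(s) of z with (8 + x)
  => ( ( 8 + x ) * x ) >= 9
stmt 3: x := y * y  -- replace 2 occurrence(s) of x with (y * y)
  => ( ( 8 + ( y * y ) ) * ( y * y ) ) >= 9
stmt 2: x := x * z  -- replace 0 occurrence(s) of x with (x * z)
  => ( ( 8 + ( y * y ) ) * ( y * y ) ) >= 9
stmt 1: y := x + 3  -- replace 4 occurrence(s) of y with (x + 3)
  => ( ( 8 + ( ( x + 3 ) * ( x + 3 ) ) ) * ( ( x + 3 ) * ( x + 3 ) ) ) >= 9

Answer: ( ( 8 + ( ( x + 3 ) * ( x + 3 ) ) ) * ( ( x + 3 ) * ( x + 3 ) ) ) >= 9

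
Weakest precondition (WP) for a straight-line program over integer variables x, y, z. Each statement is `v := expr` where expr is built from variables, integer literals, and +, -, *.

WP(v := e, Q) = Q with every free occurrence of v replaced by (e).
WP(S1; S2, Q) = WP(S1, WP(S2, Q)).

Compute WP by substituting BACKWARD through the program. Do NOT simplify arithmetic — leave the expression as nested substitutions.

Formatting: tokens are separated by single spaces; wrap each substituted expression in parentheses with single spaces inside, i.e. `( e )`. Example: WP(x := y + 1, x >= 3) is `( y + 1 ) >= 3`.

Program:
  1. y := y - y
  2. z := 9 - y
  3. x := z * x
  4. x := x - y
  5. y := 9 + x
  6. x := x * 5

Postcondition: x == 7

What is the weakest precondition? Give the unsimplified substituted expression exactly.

Answer: ( ( ( ( 9 - ( y - y ) ) * x ) - ( y - y ) ) * 5 ) == 7

Derivation:
post: x == 7
stmt 6: x := x * 5  -- replace 1 occurrence(s) of x with (x * 5)
  => ( x * 5 ) == 7
stmt 5: y := 9 + x  -- replace 0 occurrence(s) of y with (9 + x)
  => ( x * 5 ) == 7
stmt 4: x := x - y  -- replace 1 occurrence(s) of x with (x - y)
  => ( ( x - y ) * 5 ) == 7
stmt 3: x := z * x  -- replace 1 occurrence(s) of x with (z * x)
  => ( ( ( z * x ) - y ) * 5 ) == 7
stmt 2: z := 9 - y  -- replace 1 occurrence(s) of z with (9 - y)
  => ( ( ( ( 9 - y ) * x ) - y ) * 5 ) == 7
stmt 1: y := y - y  -- replace 2 occurrence(s) of y with (y - y)
  => ( ( ( ( 9 - ( y - y ) ) * x ) - ( y - y ) ) * 5 ) == 7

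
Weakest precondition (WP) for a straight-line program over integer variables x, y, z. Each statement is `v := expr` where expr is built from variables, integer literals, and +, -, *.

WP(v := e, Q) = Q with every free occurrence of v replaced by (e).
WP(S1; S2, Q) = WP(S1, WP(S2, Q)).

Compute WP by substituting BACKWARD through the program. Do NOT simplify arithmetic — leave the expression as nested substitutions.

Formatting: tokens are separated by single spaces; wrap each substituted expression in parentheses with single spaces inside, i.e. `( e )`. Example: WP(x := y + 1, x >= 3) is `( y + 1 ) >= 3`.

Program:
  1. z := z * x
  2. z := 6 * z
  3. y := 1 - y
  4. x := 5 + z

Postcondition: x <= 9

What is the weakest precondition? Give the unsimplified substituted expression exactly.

post: x <= 9
stmt 4: x := 5 + z  -- replace 1 occurrence(s) of x with (5 + z)
  => ( 5 + z ) <= 9
stmt 3: y := 1 - y  -- replace 0 occurrence(s) of y with (1 - y)
  => ( 5 + z ) <= 9
stmt 2: z := 6 * z  -- replace 1 occurrence(s) of z with (6 * z)
  => ( 5 + ( 6 * z ) ) <= 9
stmt 1: z := z * x  -- replace 1 occurrence(s) of z with (z * x)
  => ( 5 + ( 6 * ( z * x ) ) ) <= 9

Answer: ( 5 + ( 6 * ( z * x ) ) ) <= 9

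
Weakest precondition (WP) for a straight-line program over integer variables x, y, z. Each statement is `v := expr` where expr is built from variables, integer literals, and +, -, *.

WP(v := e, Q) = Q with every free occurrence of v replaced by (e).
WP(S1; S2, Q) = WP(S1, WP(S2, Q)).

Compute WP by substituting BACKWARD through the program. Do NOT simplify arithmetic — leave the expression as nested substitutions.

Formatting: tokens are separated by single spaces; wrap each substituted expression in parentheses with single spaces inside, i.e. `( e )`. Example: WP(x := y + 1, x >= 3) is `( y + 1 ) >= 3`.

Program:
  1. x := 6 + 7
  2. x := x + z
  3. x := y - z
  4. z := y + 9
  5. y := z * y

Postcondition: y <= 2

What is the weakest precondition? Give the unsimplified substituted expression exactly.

post: y <= 2
stmt 5: y := z * y  -- replace 1 occurrence(s) of y with (z * y)
  => ( z * y ) <= 2
stmt 4: z := y + 9  -- replace 1 occurrence(s) of z with (y + 9)
  => ( ( y + 9 ) * y ) <= 2
stmt 3: x := y - z  -- replace 0 occurrence(s) of x with (y - z)
  => ( ( y + 9 ) * y ) <= 2
stmt 2: x := x + z  -- replace 0 occurrence(s) of x with (x + z)
  => ( ( y + 9 ) * y ) <= 2
stmt 1: x := 6 + 7  -- replace 0 occurrence(s) of x with (6 + 7)
  => ( ( y + 9 ) * y ) <= 2

Answer: ( ( y + 9 ) * y ) <= 2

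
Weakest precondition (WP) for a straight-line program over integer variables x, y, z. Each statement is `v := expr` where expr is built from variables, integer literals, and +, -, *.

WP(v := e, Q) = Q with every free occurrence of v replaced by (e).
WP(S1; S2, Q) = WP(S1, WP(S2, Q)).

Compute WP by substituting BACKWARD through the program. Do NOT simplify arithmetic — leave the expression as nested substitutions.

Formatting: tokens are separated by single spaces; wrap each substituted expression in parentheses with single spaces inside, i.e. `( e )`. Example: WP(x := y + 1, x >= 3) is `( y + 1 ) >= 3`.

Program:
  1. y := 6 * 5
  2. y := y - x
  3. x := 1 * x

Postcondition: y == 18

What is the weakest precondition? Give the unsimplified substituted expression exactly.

Answer: ( ( 6 * 5 ) - x ) == 18

Derivation:
post: y == 18
stmt 3: x := 1 * x  -- replace 0 occurrence(s) of x with (1 * x)
  => y == 18
stmt 2: y := y - x  -- replace 1 occurrence(s) of y with (y - x)
  => ( y - x ) == 18
stmt 1: y := 6 * 5  -- replace 1 occurrence(s) of y with (6 * 5)
  => ( ( 6 * 5 ) - x ) == 18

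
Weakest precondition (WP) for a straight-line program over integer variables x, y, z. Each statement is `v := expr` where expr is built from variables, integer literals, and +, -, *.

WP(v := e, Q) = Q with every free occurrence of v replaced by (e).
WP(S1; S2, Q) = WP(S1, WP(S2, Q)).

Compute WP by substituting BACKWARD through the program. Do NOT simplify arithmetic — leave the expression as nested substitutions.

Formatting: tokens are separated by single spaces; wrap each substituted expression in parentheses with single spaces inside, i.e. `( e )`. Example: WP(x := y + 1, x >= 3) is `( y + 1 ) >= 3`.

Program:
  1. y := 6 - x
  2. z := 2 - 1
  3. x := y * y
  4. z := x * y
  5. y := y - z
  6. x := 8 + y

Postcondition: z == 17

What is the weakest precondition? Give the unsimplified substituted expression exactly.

Answer: ( ( ( 6 - x ) * ( 6 - x ) ) * ( 6 - x ) ) == 17

Derivation:
post: z == 17
stmt 6: x := 8 + y  -- replace 0 occurrence(s) of x with (8 + y)
  => z == 17
stmt 5: y := y - z  -- replace 0 occurrence(s) of y with (y - z)
  => z == 17
stmt 4: z := x * y  -- replace 1 occurrence(s) of z with (x * y)
  => ( x * y ) == 17
stmt 3: x := y * y  -- replace 1 occurrence(s) of x with (y * y)
  => ( ( y * y ) * y ) == 17
stmt 2: z := 2 - 1  -- replace 0 occurrence(s) of z with (2 - 1)
  => ( ( y * y ) * y ) == 17
stmt 1: y := 6 - x  -- replace 3 occurrence(s) of y with (6 - x)
  => ( ( ( 6 - x ) * ( 6 - x ) ) * ( 6 - x ) ) == 17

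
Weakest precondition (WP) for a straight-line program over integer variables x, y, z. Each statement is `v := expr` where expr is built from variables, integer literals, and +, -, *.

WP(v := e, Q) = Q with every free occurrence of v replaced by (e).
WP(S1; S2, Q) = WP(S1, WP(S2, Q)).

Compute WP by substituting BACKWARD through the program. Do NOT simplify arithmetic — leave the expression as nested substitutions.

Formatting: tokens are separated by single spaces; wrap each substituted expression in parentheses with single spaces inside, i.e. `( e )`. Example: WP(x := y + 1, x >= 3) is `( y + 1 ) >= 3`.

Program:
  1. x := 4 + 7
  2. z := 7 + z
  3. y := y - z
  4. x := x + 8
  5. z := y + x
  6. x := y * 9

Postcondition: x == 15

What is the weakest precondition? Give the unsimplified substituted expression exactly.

post: x == 15
stmt 6: x := y * 9  -- replace 1 occurrence(s) of x with (y * 9)
  => ( y * 9 ) == 15
stmt 5: z := y + x  -- replace 0 occurrence(s) of z with (y + x)
  => ( y * 9 ) == 15
stmt 4: x := x + 8  -- replace 0 occurrence(s) of x with (x + 8)
  => ( y * 9 ) == 15
stmt 3: y := y - z  -- replace 1 occurrence(s) of y with (y - z)
  => ( ( y - z ) * 9 ) == 15
stmt 2: z := 7 + z  -- replace 1 occurrence(s) of z with (7 + z)
  => ( ( y - ( 7 + z ) ) * 9 ) == 15
stmt 1: x := 4 + 7  -- replace 0 occurrence(s) of x with (4 + 7)
  => ( ( y - ( 7 + z ) ) * 9 ) == 15

Answer: ( ( y - ( 7 + z ) ) * 9 ) == 15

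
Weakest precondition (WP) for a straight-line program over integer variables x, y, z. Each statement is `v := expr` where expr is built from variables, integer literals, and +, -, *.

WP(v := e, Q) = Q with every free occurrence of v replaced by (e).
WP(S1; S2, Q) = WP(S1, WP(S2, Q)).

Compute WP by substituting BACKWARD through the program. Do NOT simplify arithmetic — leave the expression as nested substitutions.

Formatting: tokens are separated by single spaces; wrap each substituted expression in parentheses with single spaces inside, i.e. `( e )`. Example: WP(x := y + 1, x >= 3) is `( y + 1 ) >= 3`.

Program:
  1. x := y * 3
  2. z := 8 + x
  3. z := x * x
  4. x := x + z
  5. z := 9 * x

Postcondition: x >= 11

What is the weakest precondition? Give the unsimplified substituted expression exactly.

Answer: ( ( y * 3 ) + ( ( y * 3 ) * ( y * 3 ) ) ) >= 11

Derivation:
post: x >= 11
stmt 5: z := 9 * x  -- replace 0 occurrence(s) of z with (9 * x)
  => x >= 11
stmt 4: x := x + z  -- replace 1 occurrence(s) of x with (x + z)
  => ( x + z ) >= 11
stmt 3: z := x * x  -- replace 1 occurrence(s) of z with (x * x)
  => ( x + ( x * x ) ) >= 11
stmt 2: z := 8 + x  -- replace 0 occurrence(s) of z with (8 + x)
  => ( x + ( x * x ) ) >= 11
stmt 1: x := y * 3  -- replace 3 occurrence(s) of x with (y * 3)
  => ( ( y * 3 ) + ( ( y * 3 ) * ( y * 3 ) ) ) >= 11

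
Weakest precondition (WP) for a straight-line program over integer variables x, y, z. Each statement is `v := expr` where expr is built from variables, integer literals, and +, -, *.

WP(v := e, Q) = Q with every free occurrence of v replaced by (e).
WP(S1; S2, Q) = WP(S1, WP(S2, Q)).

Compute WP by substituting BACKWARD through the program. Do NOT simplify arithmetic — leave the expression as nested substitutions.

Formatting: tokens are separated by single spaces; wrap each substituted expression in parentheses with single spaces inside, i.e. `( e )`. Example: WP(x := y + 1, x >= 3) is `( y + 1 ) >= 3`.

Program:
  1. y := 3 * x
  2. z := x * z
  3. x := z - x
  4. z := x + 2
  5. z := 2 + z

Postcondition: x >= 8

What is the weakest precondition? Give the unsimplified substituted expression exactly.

Answer: ( ( x * z ) - x ) >= 8

Derivation:
post: x >= 8
stmt 5: z := 2 + z  -- replace 0 occurrence(s) of z with (2 + z)
  => x >= 8
stmt 4: z := x + 2  -- replace 0 occurrence(s) of z with (x + 2)
  => x >= 8
stmt 3: x := z - x  -- replace 1 occurrence(s) of x with (z - x)
  => ( z - x ) >= 8
stmt 2: z := x * z  -- replace 1 occurrence(s) of z with (x * z)
  => ( ( x * z ) - x ) >= 8
stmt 1: y := 3 * x  -- replace 0 occurrence(s) of y with (3 * x)
  => ( ( x * z ) - x ) >= 8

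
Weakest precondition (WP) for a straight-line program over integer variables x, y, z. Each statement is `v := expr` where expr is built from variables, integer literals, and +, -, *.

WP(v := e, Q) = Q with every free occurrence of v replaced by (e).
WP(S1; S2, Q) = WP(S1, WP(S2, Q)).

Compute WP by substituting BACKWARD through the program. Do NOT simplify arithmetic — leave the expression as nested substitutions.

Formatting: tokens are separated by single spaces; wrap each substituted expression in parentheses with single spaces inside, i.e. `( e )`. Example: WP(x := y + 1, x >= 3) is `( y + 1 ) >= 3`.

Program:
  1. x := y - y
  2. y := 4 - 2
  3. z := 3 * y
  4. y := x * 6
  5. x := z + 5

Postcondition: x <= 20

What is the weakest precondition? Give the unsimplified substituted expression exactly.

post: x <= 20
stmt 5: x := z + 5  -- replace 1 occurrence(s) of x with (z + 5)
  => ( z + 5 ) <= 20
stmt 4: y := x * 6  -- replace 0 occurrence(s) of y with (x * 6)
  => ( z + 5 ) <= 20
stmt 3: z := 3 * y  -- replace 1 occurrence(s) of z with (3 * y)
  => ( ( 3 * y ) + 5 ) <= 20
stmt 2: y := 4 - 2  -- replace 1 occurrence(s) of y with (4 - 2)
  => ( ( 3 * ( 4 - 2 ) ) + 5 ) <= 20
stmt 1: x := y - y  -- replace 0 occurrence(s) of x with (y - y)
  => ( ( 3 * ( 4 - 2 ) ) + 5 ) <= 20

Answer: ( ( 3 * ( 4 - 2 ) ) + 5 ) <= 20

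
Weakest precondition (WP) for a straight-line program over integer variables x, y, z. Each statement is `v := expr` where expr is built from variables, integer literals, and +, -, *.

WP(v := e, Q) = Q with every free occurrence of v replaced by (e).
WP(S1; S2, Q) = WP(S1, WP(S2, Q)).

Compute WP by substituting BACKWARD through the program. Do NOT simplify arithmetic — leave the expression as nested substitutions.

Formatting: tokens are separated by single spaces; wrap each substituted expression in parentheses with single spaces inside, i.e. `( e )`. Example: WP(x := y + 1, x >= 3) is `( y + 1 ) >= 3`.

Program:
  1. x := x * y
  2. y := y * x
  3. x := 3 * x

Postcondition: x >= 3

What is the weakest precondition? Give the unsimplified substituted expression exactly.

Answer: ( 3 * ( x * y ) ) >= 3

Derivation:
post: x >= 3
stmt 3: x := 3 * x  -- replace 1 occurrence(s) of x with (3 * x)
  => ( 3 * x ) >= 3
stmt 2: y := y * x  -- replace 0 occurrence(s) of y with (y * x)
  => ( 3 * x ) >= 3
stmt 1: x := x * y  -- replace 1 occurrence(s) of x with (x * y)
  => ( 3 * ( x * y ) ) >= 3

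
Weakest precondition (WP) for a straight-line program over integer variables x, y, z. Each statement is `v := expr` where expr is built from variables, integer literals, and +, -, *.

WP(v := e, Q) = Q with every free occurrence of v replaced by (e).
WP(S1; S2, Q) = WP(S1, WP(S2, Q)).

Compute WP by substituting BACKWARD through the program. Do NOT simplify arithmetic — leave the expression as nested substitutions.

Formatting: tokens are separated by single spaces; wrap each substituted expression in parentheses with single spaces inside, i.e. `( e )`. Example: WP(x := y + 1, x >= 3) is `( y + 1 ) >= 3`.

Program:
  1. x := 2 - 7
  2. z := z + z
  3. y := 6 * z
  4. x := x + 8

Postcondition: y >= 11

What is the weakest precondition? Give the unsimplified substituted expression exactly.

post: y >= 11
stmt 4: x := x + 8  -- replace 0 occurrence(s) of x with (x + 8)
  => y >= 11
stmt 3: y := 6 * z  -- replace 1 occurrence(s) of y with (6 * z)
  => ( 6 * z ) >= 11
stmt 2: z := z + z  -- replace 1 occurrence(s) of z with (z + z)
  => ( 6 * ( z + z ) ) >= 11
stmt 1: x := 2 - 7  -- replace 0 occurrence(s) of x with (2 - 7)
  => ( 6 * ( z + z ) ) >= 11

Answer: ( 6 * ( z + z ) ) >= 11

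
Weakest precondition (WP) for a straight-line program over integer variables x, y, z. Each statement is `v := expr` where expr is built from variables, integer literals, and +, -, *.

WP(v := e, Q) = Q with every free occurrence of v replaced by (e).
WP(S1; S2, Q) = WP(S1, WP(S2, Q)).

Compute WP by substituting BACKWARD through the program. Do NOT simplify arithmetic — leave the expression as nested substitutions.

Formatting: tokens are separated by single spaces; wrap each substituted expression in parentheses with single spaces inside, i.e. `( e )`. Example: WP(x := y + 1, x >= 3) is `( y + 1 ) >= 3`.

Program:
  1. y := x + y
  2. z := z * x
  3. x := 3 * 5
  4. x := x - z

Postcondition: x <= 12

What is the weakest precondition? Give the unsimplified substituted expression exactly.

Answer: ( ( 3 * 5 ) - ( z * x ) ) <= 12

Derivation:
post: x <= 12
stmt 4: x := x - z  -- replace 1 occurrence(s) of x with (x - z)
  => ( x - z ) <= 12
stmt 3: x := 3 * 5  -- replace 1 occurrence(s) of x with (3 * 5)
  => ( ( 3 * 5 ) - z ) <= 12
stmt 2: z := z * x  -- replace 1 occurrence(s) of z with (z * x)
  => ( ( 3 * 5 ) - ( z * x ) ) <= 12
stmt 1: y := x + y  -- replace 0 occurrence(s) of y with (x + y)
  => ( ( 3 * 5 ) - ( z * x ) ) <= 12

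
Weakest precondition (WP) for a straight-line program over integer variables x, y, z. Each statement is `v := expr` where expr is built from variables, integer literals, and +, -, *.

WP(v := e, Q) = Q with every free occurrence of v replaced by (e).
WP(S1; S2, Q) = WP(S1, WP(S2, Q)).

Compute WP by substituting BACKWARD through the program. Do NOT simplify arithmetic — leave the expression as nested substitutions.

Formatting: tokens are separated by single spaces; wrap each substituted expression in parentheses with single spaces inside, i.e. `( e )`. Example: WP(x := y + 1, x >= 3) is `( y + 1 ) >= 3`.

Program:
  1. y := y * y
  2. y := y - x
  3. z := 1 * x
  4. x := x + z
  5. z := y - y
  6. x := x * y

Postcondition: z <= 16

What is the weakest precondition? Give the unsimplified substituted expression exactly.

post: z <= 16
stmt 6: x := x * y  -- replace 0 occurrence(s) of x with (x * y)
  => z <= 16
stmt 5: z := y - y  -- replace 1 occurrence(s) of z with (y - y)
  => ( y - y ) <= 16
stmt 4: x := x + z  -- replace 0 occurrence(s) of x with (x + z)
  => ( y - y ) <= 16
stmt 3: z := 1 * x  -- replace 0 occurrence(s) of z with (1 * x)
  => ( y - y ) <= 16
stmt 2: y := y - x  -- replace 2 occurrence(s) of y with (y - x)
  => ( ( y - x ) - ( y - x ) ) <= 16
stmt 1: y := y * y  -- replace 2 occurrence(s) of y with (y * y)
  => ( ( ( y * y ) - x ) - ( ( y * y ) - x ) ) <= 16

Answer: ( ( ( y * y ) - x ) - ( ( y * y ) - x ) ) <= 16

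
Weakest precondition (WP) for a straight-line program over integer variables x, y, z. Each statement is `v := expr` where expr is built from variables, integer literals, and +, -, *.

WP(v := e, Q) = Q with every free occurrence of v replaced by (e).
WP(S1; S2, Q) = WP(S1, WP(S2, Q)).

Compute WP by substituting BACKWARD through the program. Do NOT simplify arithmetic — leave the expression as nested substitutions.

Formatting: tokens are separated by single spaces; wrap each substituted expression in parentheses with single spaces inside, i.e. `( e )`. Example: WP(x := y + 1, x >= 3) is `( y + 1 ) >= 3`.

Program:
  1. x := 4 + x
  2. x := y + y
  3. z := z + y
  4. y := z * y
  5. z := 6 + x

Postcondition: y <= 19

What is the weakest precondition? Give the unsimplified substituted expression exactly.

post: y <= 19
stmt 5: z := 6 + x  -- replace 0 occurrence(s) of z with (6 + x)
  => y <= 19
stmt 4: y := z * y  -- replace 1 occurrence(s) of y with (z * y)
  => ( z * y ) <= 19
stmt 3: z := z + y  -- replace 1 occurrence(s) of z with (z + y)
  => ( ( z + y ) * y ) <= 19
stmt 2: x := y + y  -- replace 0 occurrence(s) of x with (y + y)
  => ( ( z + y ) * y ) <= 19
stmt 1: x := 4 + x  -- replace 0 occurrence(s) of x with (4 + x)
  => ( ( z + y ) * y ) <= 19

Answer: ( ( z + y ) * y ) <= 19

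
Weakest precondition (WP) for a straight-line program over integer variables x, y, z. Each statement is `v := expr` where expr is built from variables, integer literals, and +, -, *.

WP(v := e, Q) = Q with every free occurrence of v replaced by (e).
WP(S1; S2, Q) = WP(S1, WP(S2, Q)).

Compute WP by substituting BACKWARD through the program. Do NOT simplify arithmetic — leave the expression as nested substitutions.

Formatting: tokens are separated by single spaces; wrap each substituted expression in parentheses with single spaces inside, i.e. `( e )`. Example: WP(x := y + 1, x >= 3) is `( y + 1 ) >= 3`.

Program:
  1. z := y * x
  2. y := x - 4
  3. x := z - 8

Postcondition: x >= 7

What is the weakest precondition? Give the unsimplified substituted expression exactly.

post: x >= 7
stmt 3: x := z - 8  -- replace 1 occurrence(s) of x with (z - 8)
  => ( z - 8 ) >= 7
stmt 2: y := x - 4  -- replace 0 occurrence(s) of y with (x - 4)
  => ( z - 8 ) >= 7
stmt 1: z := y * x  -- replace 1 occurrence(s) of z with (y * x)
  => ( ( y * x ) - 8 ) >= 7

Answer: ( ( y * x ) - 8 ) >= 7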